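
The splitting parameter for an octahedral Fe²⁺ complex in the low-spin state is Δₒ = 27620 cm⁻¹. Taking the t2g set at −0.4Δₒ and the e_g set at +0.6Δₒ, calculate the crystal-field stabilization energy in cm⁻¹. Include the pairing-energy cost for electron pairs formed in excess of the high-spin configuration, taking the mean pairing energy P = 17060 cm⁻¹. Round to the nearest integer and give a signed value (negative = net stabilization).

-32168

Fe sits in group 8; removing 2 electrons leaves Fe²⁺ with 8 − 2 = 6 d electrons.
The d⁶ electrons fill as t2g^6 e_g^0.
CFSE(orbital) = 6×(-0.4Δₒ) + 0×(0.6Δₒ) = -2.4Δₒ; with Δₒ = 27620 cm⁻¹ that is -66288 cm⁻¹.
Relative to high-spin t2g^4 e_g^2 (1 paired), the low-spin configuration has 2 additional pairs, contributing +2 × 17060 = +34120 cm⁻¹.
Combining: -66288 + 34120 = -32168 cm⁻¹.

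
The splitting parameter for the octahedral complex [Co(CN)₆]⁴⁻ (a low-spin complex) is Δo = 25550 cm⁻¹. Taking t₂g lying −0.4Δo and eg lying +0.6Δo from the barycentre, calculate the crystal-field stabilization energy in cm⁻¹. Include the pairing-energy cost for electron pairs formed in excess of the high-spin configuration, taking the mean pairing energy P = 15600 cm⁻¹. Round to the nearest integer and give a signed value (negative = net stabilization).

-30390

Each CN⁻ contributes -1; 6 × (-1) = -6. With overall charge -4, Co is in the +2 oxidation state.
Group 9 minus oxidation state +2 gives a d⁷ configuration for Co²⁺.
Electron filling gives t₂g⁶ eg¹.
Orbital CFSE = 6(-0.4) + 1(0.6) = -1.8Δo = -1.8 × 25550 = -45990 cm⁻¹.
Relative to high-spin t₂g⁵ eg² (2 paired), the low-spin configuration has 1 additional pair, contributing +1 × 15600 = +15600 cm⁻¹.
Overall CFSE = -45990 + 15600 = -30390 cm⁻¹.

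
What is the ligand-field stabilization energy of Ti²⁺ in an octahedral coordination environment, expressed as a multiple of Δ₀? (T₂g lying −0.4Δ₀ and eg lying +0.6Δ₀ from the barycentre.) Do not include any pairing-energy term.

Ti is in group 4, so Ti²⁺ is d² (4 − 2 = 2).
Configuration: t₂g² eg⁰.
CFSE = 2(-0.4Δ₀) + 0(0.6Δ₀) = -0.8Δ₀ + 0.0Δ₀ = -0.8Δ₀.

-0.8 Δ₀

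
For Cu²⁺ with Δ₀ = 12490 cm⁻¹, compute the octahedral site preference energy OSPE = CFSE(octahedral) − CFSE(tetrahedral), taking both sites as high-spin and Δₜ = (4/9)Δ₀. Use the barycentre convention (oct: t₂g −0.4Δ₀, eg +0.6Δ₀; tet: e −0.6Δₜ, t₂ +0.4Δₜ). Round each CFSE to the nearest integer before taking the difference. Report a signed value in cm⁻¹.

-5274

Group 11 minus oxidation state +2 gives a d⁹ configuration for Cu²⁺.
Octahedral high-spin t₂g⁶ eg³: CFSE = -0.6 × 12490 = -7494 cm⁻¹.
Tetrahedral e⁴ t₂⁵ gives -0.4Δₜ = -0.4 × (4/9) × 12490 = -2220 cm⁻¹.
OSPE = CFSE(oct) − CFSE(tet) = -7494 − (-2220) = -5274 cm⁻¹.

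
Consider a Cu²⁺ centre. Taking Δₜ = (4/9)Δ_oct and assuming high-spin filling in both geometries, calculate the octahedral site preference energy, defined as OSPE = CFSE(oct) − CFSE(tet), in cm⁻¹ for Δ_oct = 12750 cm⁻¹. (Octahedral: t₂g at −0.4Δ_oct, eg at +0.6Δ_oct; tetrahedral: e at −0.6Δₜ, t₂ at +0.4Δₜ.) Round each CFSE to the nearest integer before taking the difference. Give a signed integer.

Group 11 minus oxidation state +2 gives a d⁹ configuration for Cu²⁺.
Octahedral high-spin t₂g⁶ eg³: CFSE = -0.6 × 12750 = -7650 cm⁻¹.
Tetrahedral: e⁴ t₂⁵, CFSE = 4(−0.6) + 5(+0.4) = -0.4Δₜ = -0.4 × (4/9) × 12750 = -2267 cm⁻¹.
Subtracting, OSPE = -7650 − (-2267) = -5383 cm⁻¹.

-5383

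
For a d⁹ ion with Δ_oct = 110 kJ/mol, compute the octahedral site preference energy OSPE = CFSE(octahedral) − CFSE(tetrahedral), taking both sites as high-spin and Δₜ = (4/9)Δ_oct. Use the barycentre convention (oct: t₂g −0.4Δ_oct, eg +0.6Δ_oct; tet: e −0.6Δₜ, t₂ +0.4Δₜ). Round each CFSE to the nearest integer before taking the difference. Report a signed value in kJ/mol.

-46

Octahedral (high-spin): t₂g⁶ eg³, CFSE = 6(−0.4) + 3(+0.6) = -0.6Δ_oct = -0.6 × 110 = -66 kJ/mol.
Tetrahedral e⁴ t₂⁵ gives -0.4Δₜ = -0.4 × (4/9) × 110 = -20 kJ/mol.
OSPE = CFSE(oct) − CFSE(tet) = -66 − (-20) = -46 kJ/mol.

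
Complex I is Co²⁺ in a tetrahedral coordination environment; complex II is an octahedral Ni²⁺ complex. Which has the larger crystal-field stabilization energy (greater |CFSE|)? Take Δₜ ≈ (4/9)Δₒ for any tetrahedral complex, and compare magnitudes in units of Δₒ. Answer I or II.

I: Group 9 minus oxidation state +2 gives a d⁷ configuration for Co²⁺; Tetrahedral fields are weak (Δₜ ≈ 4/9 Δₒ), so electrons fill high-spin; e⁴ t₂³, CFSE = -1.2Δₜ ≈ -0.53Δₒ.
II: Group 10 minus oxidation state +2 gives a d⁸ configuration for Ni²⁺; t₂g⁶ eg², CFSE = -1.2Δₒ.
So II has the larger |CFSE|.

II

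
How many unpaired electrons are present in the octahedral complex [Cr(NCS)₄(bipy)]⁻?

3

Ligand charges: 4×(-1) from NCS⁻ and 1×(+0) from bipy sum to -4; with overall charge -1, Cr is +3.
Group 6 minus oxidation state +3 gives a d³ configuration for Cr³⁺.
Configuration: t₂g³ eg⁰, giving 3 unpaired electrons.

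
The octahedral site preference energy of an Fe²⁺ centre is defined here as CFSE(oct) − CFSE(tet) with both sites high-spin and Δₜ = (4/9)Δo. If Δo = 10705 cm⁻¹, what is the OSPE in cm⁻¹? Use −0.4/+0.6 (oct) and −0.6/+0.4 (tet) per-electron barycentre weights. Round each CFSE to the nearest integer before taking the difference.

Fe is in group 8, so Fe²⁺ is d⁶ (8 − 2 = 6).
Octahedral (high-spin): t₂g⁴ eg², CFSE = 4(−0.4) + 2(+0.6) = -0.4Δo = -0.4 × 10705 = -4282 cm⁻¹.
Tetrahedral: e³ t₂³, CFSE = 3(−0.6) + 3(+0.4) = -0.6Δₜ = -0.6 × (4/9) × 10705 = -2855 cm⁻¹.
OSPE = -4282 − (-2855) = -1427 cm⁻¹.

-1427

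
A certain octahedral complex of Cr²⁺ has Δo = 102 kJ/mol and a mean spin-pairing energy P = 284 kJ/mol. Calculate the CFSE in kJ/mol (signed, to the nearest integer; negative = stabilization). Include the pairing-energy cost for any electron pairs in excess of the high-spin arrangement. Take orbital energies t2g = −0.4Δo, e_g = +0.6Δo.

-61

Cr²⁺: group 6, so d-count = 6 − 2 = 4.
Δo < P, so pairing is avoided: the ground state is high-spin.
Configuration: t2g^3 e_g^1.
Orbital CFSE = -0.6Δo = -0.6 × 102 = -61 kJ/mol.
High-spin has no excess pairs, so no pairing correction applies.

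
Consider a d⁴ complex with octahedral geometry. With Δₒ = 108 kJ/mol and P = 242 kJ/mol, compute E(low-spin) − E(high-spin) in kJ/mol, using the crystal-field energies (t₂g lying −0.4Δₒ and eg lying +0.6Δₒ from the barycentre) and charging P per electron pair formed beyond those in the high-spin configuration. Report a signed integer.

High-spin: t₂g³ eg¹, CFSE = -0.6Δₒ = -65 kJ/mol.
Low-spin t₂g⁴ eg⁰ gives -1.6Δₒ = -173 kJ/mol, but forming 1 extra pair costs 1P = 242 kJ/mol, so E(LS) = -173 + 242 = 69 kJ/mol.
The difference is 69 − (-65) = 134 kJ/mol, so high-spin lies lower.

134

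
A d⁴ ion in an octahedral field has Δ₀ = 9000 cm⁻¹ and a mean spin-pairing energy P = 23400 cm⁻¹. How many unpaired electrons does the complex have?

Here Δ₀ < P (9000 < 23400), so the high-spin state is favoured.
That gives t₂g³ eg¹.
Unpaired electrons: 4.

4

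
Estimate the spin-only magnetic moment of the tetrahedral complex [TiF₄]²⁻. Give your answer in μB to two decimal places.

Each F⁻ contributes -1; 4 × (-1) = -4. With overall charge -2, Ti is in the +2 oxidation state.
Ti is in group 4, so Ti²⁺ is d² (4 − 2 = 2).
With tetrahedral geometry the complex is necessarily high-spin.
Configuration: e² t₂⁰ → 2 unpaired electrons.
μ(spin-only) = √[2(2+2)] = √8 ≈ 2.83 μB.

2.83 μB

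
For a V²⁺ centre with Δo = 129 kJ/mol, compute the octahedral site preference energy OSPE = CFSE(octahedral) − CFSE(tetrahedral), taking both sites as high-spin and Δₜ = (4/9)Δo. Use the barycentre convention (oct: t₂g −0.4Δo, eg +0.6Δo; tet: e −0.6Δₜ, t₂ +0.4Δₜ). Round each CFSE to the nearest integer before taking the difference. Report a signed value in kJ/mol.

-109

V sits in group 5; removing 2 electrons leaves V²⁺ with 5 − 2 = 3 d electrons.
Octahedral high-spin t2g^3 e_g^0: CFSE = -1.2 × 129 = -155 kJ/mol.
Tetrahedral e^2 t2^1 gives -0.8Δₜ = -0.8 × (4/9) × 129 = -46 kJ/mol.
OSPE = -155 − (-46) = -109 kJ/mol.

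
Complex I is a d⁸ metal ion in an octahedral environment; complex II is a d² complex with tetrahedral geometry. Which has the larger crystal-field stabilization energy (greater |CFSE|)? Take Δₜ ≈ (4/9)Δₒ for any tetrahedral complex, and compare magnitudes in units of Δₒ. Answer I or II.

I: For octahedral d⁸ the high- and low-spin configurations coincide; t2g^6 e_g^2, CFSE = -1.2Δₒ.
II: Tetrahedral fields are weak (Δₜ ≈ 4/9 Δₒ), so electrons fill high-spin; e^2 t2^0, CFSE = -1.2Δₜ ≈ -0.53Δₒ.
So I has the larger |CFSE|.

I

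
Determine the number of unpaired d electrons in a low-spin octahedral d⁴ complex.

2

Configuration: t₂g⁴ eg⁰, giving 2 unpaired electrons.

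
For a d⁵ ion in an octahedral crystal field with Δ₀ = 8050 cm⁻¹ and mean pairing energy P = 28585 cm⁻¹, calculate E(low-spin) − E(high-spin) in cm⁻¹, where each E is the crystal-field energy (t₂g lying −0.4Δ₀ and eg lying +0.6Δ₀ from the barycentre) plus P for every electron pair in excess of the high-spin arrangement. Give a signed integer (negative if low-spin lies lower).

41070

In the high-spin limit (t₂g³ eg²) the orbital term is 0.0Δ₀ = 0 cm⁻¹, with no excess pairing.
Low-spin t₂g⁵ eg⁰ gives -2.0Δ₀ = -16100 cm⁻¹, but forming 2 extra pairs costs 2P = 57170 cm⁻¹, so E(LS) = -16100 + 57170 = 41070 cm⁻¹.
The difference is 41070 − (0) = 41070 cm⁻¹, so high-spin lies lower.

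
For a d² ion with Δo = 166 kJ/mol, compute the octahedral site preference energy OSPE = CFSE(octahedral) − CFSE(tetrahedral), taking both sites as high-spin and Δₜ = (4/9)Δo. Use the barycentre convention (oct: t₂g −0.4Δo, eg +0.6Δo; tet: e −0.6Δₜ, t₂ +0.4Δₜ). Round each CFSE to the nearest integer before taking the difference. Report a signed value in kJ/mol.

Octahedral (high-spin): t₂g² eg⁰, CFSE = 2(−0.4) + 0(+0.6) = -0.8Δo = -0.8 × 166 = -133 kJ/mol.
In a tetrahedral site the filling is e² t₂⁰: CFSE(tet) = -1.2Δₜ = -1.2 × (4/9)(166) = -89 kJ/mol.
OSPE = CFSE(oct) − CFSE(tet) = -133 − (-89) = -44 kJ/mol.

-44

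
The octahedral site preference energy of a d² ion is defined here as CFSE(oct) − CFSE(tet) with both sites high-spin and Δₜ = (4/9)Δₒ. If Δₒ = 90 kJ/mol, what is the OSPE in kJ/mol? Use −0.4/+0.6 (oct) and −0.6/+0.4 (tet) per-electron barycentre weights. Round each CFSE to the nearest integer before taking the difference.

-24

In an octahedral site d² (HS) is t2g^2 e_g^0, giving CFSE(oct) = -0.8Δₒ = -72 kJ/mol.
In a tetrahedral site the filling is e^2 t2^0: CFSE(tet) = -1.2Δₜ = -1.2 × (4/9)(90) = -48 kJ/mol.
OSPE = CFSE(oct) − CFSE(tet) = -72 − (-48) = -24 kJ/mol.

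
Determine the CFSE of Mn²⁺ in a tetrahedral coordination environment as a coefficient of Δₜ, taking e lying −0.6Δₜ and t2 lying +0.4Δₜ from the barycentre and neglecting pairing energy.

Group 7 minus oxidation state +2 gives a d⁵ configuration for Mn²⁺.
Tetrahedral splitting is small, so the complex is high-spin.
Configuration: e^2 t2^3.
CFSE = 2(-0.6Δₜ) + 3(0.4Δₜ) = -1.2Δₜ + 1.2Δₜ = 0.0Δₜ.

0.0 Δₜ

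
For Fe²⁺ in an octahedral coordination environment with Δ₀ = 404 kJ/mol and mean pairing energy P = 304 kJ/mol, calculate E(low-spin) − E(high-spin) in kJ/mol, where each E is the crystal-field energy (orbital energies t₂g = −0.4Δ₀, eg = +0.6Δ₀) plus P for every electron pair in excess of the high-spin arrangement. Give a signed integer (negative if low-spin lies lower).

-200

Fe sits in group 8; removing 2 electrons leaves Fe²⁺ with 8 − 2 = 6 d electrons.
In the high-spin limit (t₂g⁴ eg²) the orbital term is -0.4Δ₀ = -162 kJ/mol, with no excess pairing.
Low-spin: t₂g⁶ eg⁰, orbital CFSE = -2.4Δ₀ = -970 kJ/mol; plus 2 excess pairs × P = +608 kJ/mol; total -362 kJ/mol.
E(LS) − E(HS) = -362 − (-162) = -200 kJ/mol.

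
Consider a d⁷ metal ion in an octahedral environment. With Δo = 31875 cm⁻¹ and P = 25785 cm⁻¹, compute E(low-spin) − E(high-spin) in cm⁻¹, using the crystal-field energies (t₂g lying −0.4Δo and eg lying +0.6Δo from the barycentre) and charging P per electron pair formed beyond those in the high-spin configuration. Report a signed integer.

High-spin d⁷ fills as t₂g⁵ eg² with CFSE 5(−0.4) + 2(+0.6) = -0.8Δo = -25500 cm⁻¹.
Low-spin: t₂g⁶ eg¹, orbital CFSE = -1.8Δo = -57375 cm⁻¹; plus 1 excess pair × P = +25785 cm⁻¹; total -31590 cm⁻¹.
E(LS) − E(HS) = -31590 − (-25500) = -6090 cm⁻¹.

-6090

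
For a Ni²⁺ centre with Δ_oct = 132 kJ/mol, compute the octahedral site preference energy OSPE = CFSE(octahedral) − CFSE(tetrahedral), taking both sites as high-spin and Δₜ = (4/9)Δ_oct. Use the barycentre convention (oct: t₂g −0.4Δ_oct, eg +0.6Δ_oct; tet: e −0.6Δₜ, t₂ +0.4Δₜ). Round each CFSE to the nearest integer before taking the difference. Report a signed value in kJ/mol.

-111

Ni is in group 10, so Ni²⁺ is d⁸ (10 − 2 = 8).
Octahedral high-spin t2g^6 e_g^2: CFSE = -1.2 × 132 = -158 kJ/mol.
Tetrahedral e^4 t2^4 gives -0.8Δₜ = -0.8 × (4/9) × 132 = -47 kJ/mol.
Subtracting, OSPE = -158 − (-47) = -111 kJ/mol.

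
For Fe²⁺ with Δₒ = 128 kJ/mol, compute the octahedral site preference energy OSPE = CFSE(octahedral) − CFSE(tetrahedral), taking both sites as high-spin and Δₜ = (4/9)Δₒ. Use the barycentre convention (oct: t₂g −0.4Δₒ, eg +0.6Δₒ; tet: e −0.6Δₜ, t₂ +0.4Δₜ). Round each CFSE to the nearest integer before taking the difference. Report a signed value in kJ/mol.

Fe is in group 8, so Fe²⁺ is d⁶ (8 − 2 = 6).
Octahedral high-spin t2g^4 e_g^2: CFSE = -0.4 × 128 = -51 kJ/mol.
Tetrahedral: e^3 t2^3, CFSE = 3(−0.6) + 3(+0.4) = -0.6Δₜ = -0.6 × (4/9) × 128 = -34 kJ/mol.
OSPE = CFSE(oct) − CFSE(tet) = -51 − (-34) = -17 kJ/mol.

-17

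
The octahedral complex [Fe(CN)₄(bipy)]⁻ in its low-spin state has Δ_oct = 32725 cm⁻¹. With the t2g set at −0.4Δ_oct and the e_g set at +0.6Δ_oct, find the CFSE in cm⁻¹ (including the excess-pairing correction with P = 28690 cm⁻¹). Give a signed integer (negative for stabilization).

-8070

Ligand charges: 4×(-1) from CN⁻ and 1×(+0) from bipy sum to -4; with overall charge -1, Fe is +3.
Group 8 minus oxidation state +3 gives a d⁵ configuration for Fe³⁺.
Configuration: t2g^5 e_g^0.
The orbital stabilization is -2.0Δ_oct = -2.0 × 32725 = -65450 cm⁻¹.
High-spin d⁵ would be t2g^3 e_g^2 with 0 pairs; low-spin has 2, so 2 excess pairs cost +2P = +57380 cm⁻¹.
Combining: -65450 + 57380 = -8070 cm⁻¹.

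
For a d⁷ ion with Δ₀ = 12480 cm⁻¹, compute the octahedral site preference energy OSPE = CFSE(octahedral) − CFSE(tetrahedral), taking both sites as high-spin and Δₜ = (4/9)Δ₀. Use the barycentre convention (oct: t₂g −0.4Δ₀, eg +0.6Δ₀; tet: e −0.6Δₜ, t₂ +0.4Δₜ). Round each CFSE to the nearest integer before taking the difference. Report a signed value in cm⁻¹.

-3328

Octahedral (high-spin): t₂g⁵ eg², CFSE = 5(−0.4) + 2(+0.6) = -0.8Δ₀ = -0.8 × 12480 = -9984 cm⁻¹.
Tetrahedral e⁴ t₂³ gives -1.2Δₜ = -1.2 × (4/9) × 12480 = -6656 cm⁻¹.
OSPE = CFSE(oct) − CFSE(tet) = -9984 − (-6656) = -3328 cm⁻¹.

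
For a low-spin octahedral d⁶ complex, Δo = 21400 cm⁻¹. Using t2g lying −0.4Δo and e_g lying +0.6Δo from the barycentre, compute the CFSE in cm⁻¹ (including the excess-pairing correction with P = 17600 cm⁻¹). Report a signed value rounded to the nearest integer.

-16160

Configuration: t2g^6 e_g^0.
The orbital stabilization is -2.4Δo = -2.4 × 21400 = -51360 cm⁻¹.
Pairing penalty: 3 pairs vs 1 in the high-spin reference → 2 extra × P = 35200 cm⁻¹.
Overall CFSE = -51360 + 35200 = -16160 cm⁻¹.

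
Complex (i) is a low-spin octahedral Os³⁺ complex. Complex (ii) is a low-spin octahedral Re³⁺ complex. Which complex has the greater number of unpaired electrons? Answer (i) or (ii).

(ii)

(i): Os³⁺: group 8, so d-count = 8 − 3 = 5; t₂g⁵ eg⁰ → 1 unpaired.
(ii): Re³⁺: group 7, so d-count = 7 − 3 = 4; t₂g⁴ eg⁰ → 2 unpaired.
So (ii) has more unpaired electrons.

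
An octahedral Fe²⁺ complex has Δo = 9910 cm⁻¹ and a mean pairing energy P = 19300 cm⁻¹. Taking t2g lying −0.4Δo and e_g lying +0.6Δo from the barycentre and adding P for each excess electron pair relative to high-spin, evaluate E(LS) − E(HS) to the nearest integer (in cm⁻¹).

18780

Fe sits in group 8; removing 2 electrons leaves Fe²⁺ with 8 − 2 = 6 d electrons.
In the high-spin limit (t2g^4 e_g^2) the orbital term is -0.4Δo = -3964 cm⁻¹, with no excess pairing.
For low-spin the configuration is t2g^6 e_g^0: orbital energy -2.4 × 9910 = -23784 cm⁻¹, and 2 additional pairs relative to high-spin add 38600 cm⁻¹, giving 14816 cm⁻¹.
The difference is 14816 − (-3964) = 18780 cm⁻¹, so high-spin lies lower.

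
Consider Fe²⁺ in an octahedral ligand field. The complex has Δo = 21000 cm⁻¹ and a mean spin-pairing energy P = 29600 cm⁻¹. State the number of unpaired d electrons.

4

Fe is in group 8, so Fe²⁺ is d⁶ (8 − 2 = 6).
Here Δo < P (21000 < 29600), so the high-spin state is favoured.
That gives t2g^4 e_g^2.
Unpaired electrons: 4.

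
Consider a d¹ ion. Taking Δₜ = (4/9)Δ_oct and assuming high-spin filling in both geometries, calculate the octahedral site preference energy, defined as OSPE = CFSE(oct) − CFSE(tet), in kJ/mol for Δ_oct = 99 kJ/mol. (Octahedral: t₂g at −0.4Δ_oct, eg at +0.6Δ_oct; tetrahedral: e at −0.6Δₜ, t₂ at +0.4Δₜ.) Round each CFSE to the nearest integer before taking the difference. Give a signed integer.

-14

In an octahedral site d¹ (HS) is t2g^1 e_g^0, giving CFSE(oct) = -0.4Δ_oct = -40 kJ/mol.
Tetrahedral e^1 t2^0 gives -0.6Δₜ = -0.6 × (4/9) × 99 = -26 kJ/mol.
OSPE = -40 − (-26) = -14 kJ/mol.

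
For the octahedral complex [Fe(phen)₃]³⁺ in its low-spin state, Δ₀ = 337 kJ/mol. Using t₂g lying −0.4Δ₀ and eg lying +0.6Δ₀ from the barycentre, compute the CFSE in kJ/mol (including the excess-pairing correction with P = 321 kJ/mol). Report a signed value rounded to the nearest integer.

phen is neutral, so the +3 overall charge sits on Fe: oxidation state +3.
Fe sits in group 8; removing 3 electrons leaves Fe³⁺ with 8 − 3 = 5 d electrons.
The d⁵ electrons fill as t₂g⁵ eg⁰.
CFSE(orbital) = 5×(-0.4Δ₀) + 0×(0.6Δ₀) = -2.0Δ₀; with Δ₀ = 337 kJ/mol that is -674 kJ/mol.
Relative to high-spin t₂g³ eg² (0 paired), the low-spin configuration has 2 additional pairs, contributing +2 × 321 = +642 kJ/mol.
Overall CFSE = -674 + 642 = -32 kJ/mol.

-32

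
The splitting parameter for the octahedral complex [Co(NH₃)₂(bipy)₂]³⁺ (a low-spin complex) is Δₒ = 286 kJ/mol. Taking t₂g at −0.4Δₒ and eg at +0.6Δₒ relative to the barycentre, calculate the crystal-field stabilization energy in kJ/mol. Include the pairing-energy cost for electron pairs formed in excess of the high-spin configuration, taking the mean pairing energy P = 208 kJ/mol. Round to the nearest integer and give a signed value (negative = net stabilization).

-270

Ligand charges: 2×(+0) from NH₃ and 2×(+0) from bipy sum to +0; with overall charge +3, Co is +3.
Co is in group 9, so Co³⁺ is d⁶ (9 − 3 = 6).
Configuration: t₂g⁶ eg⁰.
CFSE(orbital) = 6×(-0.4Δₒ) + 0×(0.6Δₒ) = -2.4Δₒ; with Δₒ = 286 kJ/mol that is -686 kJ/mol.
High-spin d⁶ would be t₂g⁴ eg² with 1 pair; low-spin has 3, so 2 excess pairs cost +2P = +416 kJ/mol.
Combining: -686 + 416 = -270 kJ/mol.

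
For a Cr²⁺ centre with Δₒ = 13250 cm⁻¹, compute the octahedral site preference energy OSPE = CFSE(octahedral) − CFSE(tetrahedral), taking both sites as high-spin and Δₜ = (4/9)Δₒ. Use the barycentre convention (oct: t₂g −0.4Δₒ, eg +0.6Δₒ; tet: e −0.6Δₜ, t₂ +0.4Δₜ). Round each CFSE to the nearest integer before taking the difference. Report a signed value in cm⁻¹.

Group 6 minus oxidation state +2 gives a d⁴ configuration for Cr²⁺.
In an octahedral site d⁴ (HS) is t2g^3 e_g^1, giving CFSE(oct) = -0.6Δₒ = -7950 cm⁻¹.
Tetrahedral e^2 t2^2 gives -0.4Δₜ = -0.4 × (4/9) × 13250 = -2356 cm⁻¹.
OSPE = -7950 − (-2356) = -5594 cm⁻¹.

-5594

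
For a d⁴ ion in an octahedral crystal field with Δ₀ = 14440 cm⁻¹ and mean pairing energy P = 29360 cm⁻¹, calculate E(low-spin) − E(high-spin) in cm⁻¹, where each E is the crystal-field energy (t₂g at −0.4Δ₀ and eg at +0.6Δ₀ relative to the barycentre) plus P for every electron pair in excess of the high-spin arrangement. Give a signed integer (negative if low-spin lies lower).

In the high-spin limit (t₂g³ eg¹) the orbital term is -0.6Δ₀ = -8664 cm⁻¹, with no excess pairing.
For low-spin the configuration is t₂g⁴ eg⁰: orbital energy -1.6 × 14440 = -23104 cm⁻¹, and 1 additional pair relative to high-spin adds 29360 cm⁻¹, giving 6256 cm⁻¹.
Thus E(LS) − E(HS) = 14920 cm⁻¹.

14920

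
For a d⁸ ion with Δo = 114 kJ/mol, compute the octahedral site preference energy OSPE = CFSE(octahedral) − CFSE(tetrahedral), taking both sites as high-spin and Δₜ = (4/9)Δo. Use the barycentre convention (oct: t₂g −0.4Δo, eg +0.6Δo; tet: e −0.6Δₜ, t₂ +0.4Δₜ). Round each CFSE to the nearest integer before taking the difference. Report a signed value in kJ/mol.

-96

Octahedral high-spin t2g^6 e_g^2: CFSE = -1.2 × 114 = -137 kJ/mol.
Tetrahedral: e^4 t2^4, CFSE = 4(−0.6) + 4(+0.4) = -0.8Δₜ = -0.8 × (4/9) × 114 = -41 kJ/mol.
OSPE = CFSE(oct) − CFSE(tet) = -137 − (-41) = -96 kJ/mol.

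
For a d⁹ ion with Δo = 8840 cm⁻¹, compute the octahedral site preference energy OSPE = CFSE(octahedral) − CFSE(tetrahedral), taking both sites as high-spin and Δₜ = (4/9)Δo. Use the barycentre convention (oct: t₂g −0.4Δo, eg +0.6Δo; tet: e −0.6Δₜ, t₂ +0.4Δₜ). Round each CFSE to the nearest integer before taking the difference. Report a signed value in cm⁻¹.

-3732

Octahedral (high-spin): t₂g⁶ eg³, CFSE = 6(−0.4) + 3(+0.6) = -0.6Δo = -0.6 × 8840 = -5304 cm⁻¹.
Tetrahedral: e⁴ t₂⁵, CFSE = 4(−0.6) + 5(+0.4) = -0.4Δₜ = -0.4 × (4/9) × 8840 = -1572 cm⁻¹.
Subtracting, OSPE = -5304 − (-1572) = -3732 cm⁻¹.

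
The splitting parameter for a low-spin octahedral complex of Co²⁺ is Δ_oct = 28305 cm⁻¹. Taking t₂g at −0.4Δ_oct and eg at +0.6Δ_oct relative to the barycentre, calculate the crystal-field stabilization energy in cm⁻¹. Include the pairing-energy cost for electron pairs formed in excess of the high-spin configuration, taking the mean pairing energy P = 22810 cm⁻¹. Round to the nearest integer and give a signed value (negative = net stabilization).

Co is in group 9, so Co²⁺ is d⁷ (9 − 2 = 7).
The d⁷ electrons fill as t₂g⁶ eg¹.
CFSE(orbital) = 6×(-0.4Δ_oct) + 1×(0.6Δ_oct) = -1.8Δ_oct; with Δ_oct = 28305 cm⁻¹ that is -50949 cm⁻¹.
High-spin d⁷ would be t₂g⁵ eg² with 2 pairs; low-spin has 3, so 1 excess pair costs +1P = +22810 cm⁻¹.
Combining: -50949 + 22810 = -28139 cm⁻¹.

-28139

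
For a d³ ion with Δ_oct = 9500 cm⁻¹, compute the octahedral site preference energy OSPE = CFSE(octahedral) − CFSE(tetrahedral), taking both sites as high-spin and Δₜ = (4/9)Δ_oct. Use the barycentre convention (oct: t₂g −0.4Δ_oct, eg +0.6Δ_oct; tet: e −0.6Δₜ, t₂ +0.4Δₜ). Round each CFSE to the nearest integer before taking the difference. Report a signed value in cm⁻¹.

Octahedral high-spin t₂g³ eg⁰: CFSE = -1.2 × 9500 = -11400 cm⁻¹.
In a tetrahedral site the filling is e² t₂¹: CFSE(tet) = -0.8Δₜ = -0.8 × (4/9)(9500) = -3378 cm⁻¹.
Subtracting, OSPE = -11400 − (-3378) = -8022 cm⁻¹.

-8022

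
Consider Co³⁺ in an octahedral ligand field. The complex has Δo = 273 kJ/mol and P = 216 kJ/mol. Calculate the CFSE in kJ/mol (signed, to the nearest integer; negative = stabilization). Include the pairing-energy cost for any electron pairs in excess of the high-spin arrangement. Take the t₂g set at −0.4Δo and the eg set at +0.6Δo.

Co sits in group 9; removing 3 electrons leaves Co³⁺ with 9 − 3 = 6 d electrons.
Δo > P, so pairing is preferred: the ground state is low-spin.
Configuration: t₂g⁶ eg⁰.
Orbital CFSE = -2.4Δo = -2.4 × 273 = -655 kJ/mol.
Excess pairs vs high-spin: 3 − 1 = 2; pairing cost = +432 kJ/mol.
Net CFSE = -655 + 432 = -223 kJ/mol.

-223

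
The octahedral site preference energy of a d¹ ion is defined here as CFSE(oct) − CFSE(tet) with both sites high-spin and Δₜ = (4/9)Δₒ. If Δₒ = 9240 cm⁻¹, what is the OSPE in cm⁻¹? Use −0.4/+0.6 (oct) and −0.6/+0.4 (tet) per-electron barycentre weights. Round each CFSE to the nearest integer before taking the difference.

-1232

In an octahedral site d¹ (HS) is t2g^1 e_g^0, giving CFSE(oct) = -0.4Δₒ = -3696 cm⁻¹.
In a tetrahedral site the filling is e^1 t2^0: CFSE(tet) = -0.6Δₜ = -0.6 × (4/9)(9240) = -2464 cm⁻¹.
OSPE = CFSE(oct) − CFSE(tet) = -3696 − (-2464) = -1232 cm⁻¹.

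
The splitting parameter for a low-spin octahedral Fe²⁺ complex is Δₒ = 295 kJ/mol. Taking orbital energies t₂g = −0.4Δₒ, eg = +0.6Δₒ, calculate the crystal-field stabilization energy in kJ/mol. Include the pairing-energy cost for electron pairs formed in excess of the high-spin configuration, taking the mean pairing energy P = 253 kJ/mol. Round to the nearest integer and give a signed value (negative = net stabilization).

-202

Fe²⁺: group 8, so d-count = 8 − 2 = 6.
Configuration: t₂g⁶ eg⁰.
Orbital CFSE = 6(-0.4) + 0(0.6) = -2.4Δₒ = -2.4 × 295 = -708 kJ/mol.
Relative to high-spin t₂g⁴ eg² (1 paired), the low-spin configuration has 2 additional pairs, contributing +2 × 253 = +506 kJ/mol.
Combining: -708 + 506 = -202 kJ/mol.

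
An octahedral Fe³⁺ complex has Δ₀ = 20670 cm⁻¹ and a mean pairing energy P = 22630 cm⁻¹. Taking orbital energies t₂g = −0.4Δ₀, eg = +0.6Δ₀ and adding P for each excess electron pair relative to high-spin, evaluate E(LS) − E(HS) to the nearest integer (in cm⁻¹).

Fe is in group 8, so Fe³⁺ is d⁵ (8 − 3 = 5).
In the high-spin limit (t₂g³ eg²) the orbital term is 0.0Δ₀ = 0 cm⁻¹, with no excess pairing.
For low-spin the configuration is t₂g⁵ eg⁰: orbital energy -2.0 × 20670 = -41340 cm⁻¹, and 2 additional pairs relative to high-spin add 45260 cm⁻¹, giving 3920 cm⁻¹.
E(LS) − E(HS) = 3920 − (0) = 3920 cm⁻¹.

3920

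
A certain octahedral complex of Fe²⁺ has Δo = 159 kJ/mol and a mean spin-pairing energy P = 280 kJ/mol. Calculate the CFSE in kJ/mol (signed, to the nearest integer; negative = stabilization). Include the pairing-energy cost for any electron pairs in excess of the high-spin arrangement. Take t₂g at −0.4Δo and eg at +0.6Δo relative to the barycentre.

-64

Fe²⁺: group 8, so d-count = 8 − 2 = 6.
Since Δo = 159 kJ/mol < P = 280 kJ/mol, the complex adopts the high-spin configuration.
Configuration: t₂g⁴ eg².
Orbital CFSE = -0.4Δo = -0.4 × 159 = -64 kJ/mol.
High-spin has no excess pairs, so no pairing correction applies.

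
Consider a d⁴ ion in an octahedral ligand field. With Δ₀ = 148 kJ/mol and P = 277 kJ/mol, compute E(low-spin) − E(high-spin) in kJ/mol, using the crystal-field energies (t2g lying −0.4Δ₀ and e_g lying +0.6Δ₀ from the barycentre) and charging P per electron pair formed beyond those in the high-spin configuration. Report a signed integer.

129

High-spin: t2g^3 e_g^1, CFSE = -0.6Δ₀ = -89 kJ/mol.
Low-spin t2g^4 e_g^0 gives -1.6Δ₀ = -237 kJ/mol, but forming 1 extra pair costs 1P = 277 kJ/mol, so E(LS) = -237 + 277 = 40 kJ/mol.
Thus E(LS) − E(HS) = 129 kJ/mol.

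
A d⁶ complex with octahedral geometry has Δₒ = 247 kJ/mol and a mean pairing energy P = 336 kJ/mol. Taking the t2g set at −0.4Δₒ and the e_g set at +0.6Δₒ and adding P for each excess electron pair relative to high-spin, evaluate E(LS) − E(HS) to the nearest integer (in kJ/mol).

High-spin: t2g^4 e_g^2, CFSE = -0.4Δₒ = -99 kJ/mol.
For low-spin the configuration is t2g^6 e_g^0: orbital energy -2.4 × 247 = -593 kJ/mol, and 2 additional pairs relative to high-spin add 672 kJ/mol, giving 79 kJ/mol.
Thus E(LS) − E(HS) = 178 kJ/mol.

178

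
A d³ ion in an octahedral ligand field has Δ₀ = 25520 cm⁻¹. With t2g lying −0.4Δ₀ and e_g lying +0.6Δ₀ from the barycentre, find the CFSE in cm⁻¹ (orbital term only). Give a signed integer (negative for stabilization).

For octahedral d³ the high- and low-spin configurations coincide.
The d³ electrons fill as t2g^3 e_g^0.
CFSE(orbital) = 3×(-0.4Δ₀) + 0×(0.6Δ₀) = -1.2Δ₀; with Δ₀ = 25520 cm⁻¹ that is -30624 cm⁻¹.

-30624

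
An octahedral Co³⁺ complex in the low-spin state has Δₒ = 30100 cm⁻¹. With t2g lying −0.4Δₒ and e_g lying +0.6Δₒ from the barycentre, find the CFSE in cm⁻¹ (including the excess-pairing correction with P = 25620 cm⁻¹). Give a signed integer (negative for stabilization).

-21000

Co sits in group 9; removing 3 electrons leaves Co³⁺ with 9 − 3 = 6 d electrons.
Configuration: t2g^6 e_g^0.
The orbital stabilization is -2.4Δₒ = -2.4 × 30100 = -72240 cm⁻¹.
Pairing penalty: 3 pairs vs 1 in the high-spin reference → 2 extra × P = 51240 cm⁻¹.
Combining: -72240 + 51240 = -21000 cm⁻¹.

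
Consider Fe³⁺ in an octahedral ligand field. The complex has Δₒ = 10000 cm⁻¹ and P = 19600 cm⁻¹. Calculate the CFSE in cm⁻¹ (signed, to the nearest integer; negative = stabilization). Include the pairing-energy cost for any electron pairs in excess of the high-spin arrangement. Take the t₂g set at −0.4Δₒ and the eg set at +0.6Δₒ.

0

Group 8 minus oxidation state +3 gives a d⁵ configuration for Fe³⁺.
Here Δₒ < P (10000 < 19600), so the high-spin state is favoured.
That gives t₂g³ eg².
Orbital CFSE = 0.0Δₒ = 0.0 × 10000 = 0 cm⁻¹.
High-spin has no excess pairs, so no pairing correction applies.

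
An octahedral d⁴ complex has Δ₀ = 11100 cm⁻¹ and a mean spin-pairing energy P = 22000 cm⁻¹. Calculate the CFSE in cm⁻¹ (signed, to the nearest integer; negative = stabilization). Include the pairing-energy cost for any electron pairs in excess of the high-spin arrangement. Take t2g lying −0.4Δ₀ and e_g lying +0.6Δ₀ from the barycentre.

-6660

Since Δ₀ = 11100 cm⁻¹ < P = 22000 cm⁻¹, the complex adopts the high-spin configuration.
That gives t2g^3 e_g^1.
Orbital CFSE = -0.6Δ₀ = -0.6 × 11100 = -6660 cm⁻¹.
High-spin has no excess pairs, so no pairing correction applies.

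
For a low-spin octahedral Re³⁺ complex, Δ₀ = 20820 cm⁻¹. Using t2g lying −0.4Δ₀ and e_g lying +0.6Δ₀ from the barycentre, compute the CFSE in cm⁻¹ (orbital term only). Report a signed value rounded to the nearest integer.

Re sits in group 7; removing 3 electrons leaves Re³⁺ with 7 − 3 = 4 d electrons.
Electron filling gives t2g^4 e_g^0.
The orbital stabilization is -1.6Δ₀ = -1.6 × 20820 = -33312 cm⁻¹.

-33312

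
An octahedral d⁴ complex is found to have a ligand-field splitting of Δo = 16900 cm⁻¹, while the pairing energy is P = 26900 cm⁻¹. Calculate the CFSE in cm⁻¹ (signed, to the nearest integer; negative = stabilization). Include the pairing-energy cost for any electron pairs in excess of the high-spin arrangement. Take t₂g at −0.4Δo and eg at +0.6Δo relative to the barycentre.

-10140

With Δo < P the complex is high-spin.
Configuration: t₂g³ eg¹.
Orbital CFSE = -0.6Δo = -0.6 × 16900 = -10140 cm⁻¹.
High-spin has no excess pairs, so no pairing correction applies.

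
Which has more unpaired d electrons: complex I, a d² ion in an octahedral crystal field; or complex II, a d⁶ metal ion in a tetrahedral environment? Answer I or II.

II

I: t₂g² eg⁰ → 2 unpaired.
II: Tetrahedral fields are weak (Δₜ ≈ 4/9 Δₒ), so electrons fill high-spin; e^3 t2^3 → 4 unpaired.
So II has more unpaired electrons.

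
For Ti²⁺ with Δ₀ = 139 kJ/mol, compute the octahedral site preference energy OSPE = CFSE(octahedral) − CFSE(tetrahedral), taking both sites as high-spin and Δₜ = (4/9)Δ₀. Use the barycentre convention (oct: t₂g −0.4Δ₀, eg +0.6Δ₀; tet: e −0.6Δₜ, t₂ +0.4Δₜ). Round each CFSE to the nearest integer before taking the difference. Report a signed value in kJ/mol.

Ti sits in group 4; removing 2 electrons leaves Ti²⁺ with 4 − 2 = 2 d electrons.
Octahedral (high-spin): t₂g² eg⁰, CFSE = 2(−0.4) + 0(+0.6) = -0.8Δ₀ = -0.8 × 139 = -111 kJ/mol.
In a tetrahedral site the filling is e² t₂⁰: CFSE(tet) = -1.2Δₜ = -1.2 × (4/9)(139) = -74 kJ/mol.
OSPE = -111 − (-74) = -37 kJ/mol.

-37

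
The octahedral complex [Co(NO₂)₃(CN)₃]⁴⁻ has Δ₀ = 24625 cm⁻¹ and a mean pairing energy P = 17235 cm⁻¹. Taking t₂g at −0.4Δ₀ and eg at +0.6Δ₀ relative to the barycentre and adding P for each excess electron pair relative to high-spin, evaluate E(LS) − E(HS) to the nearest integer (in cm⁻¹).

-7390

Ligand charges: 3×(-1) from NO₂⁻ and 3×(-1) from CN⁻ sum to -6; with overall charge -4, Co is +2.
Co sits in group 9; removing 2 electrons leaves Co²⁺ with 9 − 2 = 7 d electrons.
High-spin d⁷ fills as t₂g⁵ eg² with CFSE 5(−0.4) + 2(+0.6) = -0.8Δ₀ = -19700 cm⁻¹.
Low-spin t₂g⁶ eg¹ gives -1.8Δ₀ = -44325 cm⁻¹, but forming 1 extra pair costs 1P = 17235 cm⁻¹, so E(LS) = -44325 + 17235 = -27090 cm⁻¹.
The difference is -27090 − (-19700) = -7390 cm⁻¹, so low-spin lies lower.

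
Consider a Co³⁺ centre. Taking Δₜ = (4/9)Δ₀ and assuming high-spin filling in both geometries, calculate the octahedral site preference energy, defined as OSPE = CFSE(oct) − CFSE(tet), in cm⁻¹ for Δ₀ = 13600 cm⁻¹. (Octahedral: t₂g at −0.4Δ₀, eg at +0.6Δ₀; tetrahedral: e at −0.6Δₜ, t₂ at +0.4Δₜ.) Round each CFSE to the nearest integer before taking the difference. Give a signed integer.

Group 9 minus oxidation state +3 gives a d⁶ configuration for Co³⁺.
Octahedral high-spin t₂g⁴ eg²: CFSE = -0.4 × 13600 = -5440 cm⁻¹.
Tetrahedral: e³ t₂³, CFSE = 3(−0.6) + 3(+0.4) = -0.6Δₜ = -0.6 × (4/9) × 13600 = -3627 cm⁻¹.
Subtracting, OSPE = -5440 − (-3627) = -1813 cm⁻¹.

-1813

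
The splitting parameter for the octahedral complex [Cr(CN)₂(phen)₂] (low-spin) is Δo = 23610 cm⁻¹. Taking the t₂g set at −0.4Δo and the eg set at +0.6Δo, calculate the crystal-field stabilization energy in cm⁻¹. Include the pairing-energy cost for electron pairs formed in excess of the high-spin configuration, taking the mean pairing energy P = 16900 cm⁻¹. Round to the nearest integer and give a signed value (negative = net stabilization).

Ligand charges: 2×(-1) from CN⁻ and 2×(+0) from phen sum to -2; with overall charge +0, Cr is +2.
Group 6 minus oxidation state +2 gives a d⁴ configuration for Cr²⁺.
Electron filling gives t₂g⁴ eg⁰.
The orbital stabilization is -1.6Δo = -1.6 × 23610 = -37776 cm⁻¹.
High-spin d⁴ would be t₂g³ eg¹ with 0 pairs; low-spin has 1, so 1 excess pair costs +1P = +16900 cm⁻¹.
Overall CFSE = -37776 + 16900 = -20876 cm⁻¹.

-20876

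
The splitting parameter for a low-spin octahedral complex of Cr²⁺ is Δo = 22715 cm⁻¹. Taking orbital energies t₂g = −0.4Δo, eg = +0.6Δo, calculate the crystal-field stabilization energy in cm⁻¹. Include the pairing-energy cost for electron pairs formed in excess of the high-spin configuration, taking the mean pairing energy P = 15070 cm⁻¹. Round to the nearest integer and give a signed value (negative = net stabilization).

-21274

Group 6 minus oxidation state +2 gives a d⁴ configuration for Cr²⁺.
Electron filling gives t₂g⁴ eg⁰.
CFSE(orbital) = 4×(-0.4Δo) + 0×(0.6Δo) = -1.6Δo; with Δo = 22715 cm⁻¹ that is -36344 cm⁻¹.
High-spin d⁴ would be t₂g³ eg¹ with 0 pairs; low-spin has 1, so 1 excess pair costs +1P = +15070 cm⁻¹.
Net CFSE = -36344 + 15070 = -21274 cm⁻¹.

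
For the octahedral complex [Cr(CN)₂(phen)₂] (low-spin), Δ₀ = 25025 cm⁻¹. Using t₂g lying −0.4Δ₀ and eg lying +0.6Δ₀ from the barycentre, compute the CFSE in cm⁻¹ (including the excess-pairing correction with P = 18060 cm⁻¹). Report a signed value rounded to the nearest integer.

Ligand charges: 2×(-1) from CN⁻ and 2×(+0) from phen sum to -2; with overall charge +0, Cr is +2.
Cr sits in group 6; removing 2 electrons leaves Cr²⁺ with 6 − 2 = 4 d electrons.
Configuration: t₂g⁴ eg⁰.
CFSE(orbital) = 4×(-0.4Δ₀) + 0×(0.6Δ₀) = -1.6Δ₀; with Δ₀ = 25025 cm⁻¹ that is -40040 cm⁻¹.
Pairing penalty: 1 pair vs 0 in the high-spin reference → 1 extra × P = 18060 cm⁻¹.
Net CFSE = -40040 + 18060 = -21980 cm⁻¹.

-21980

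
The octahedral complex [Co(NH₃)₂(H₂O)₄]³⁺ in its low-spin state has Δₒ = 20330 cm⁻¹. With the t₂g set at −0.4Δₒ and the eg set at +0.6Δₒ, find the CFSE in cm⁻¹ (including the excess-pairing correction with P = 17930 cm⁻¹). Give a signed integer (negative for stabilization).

-12932

Ligand charges: 2×(+0) from NH₃ and 4×(+0) from H₂O sum to +0; with overall charge +3, Co is +3.
Co sits in group 9; removing 3 electrons leaves Co³⁺ with 9 − 3 = 6 d electrons.
The d⁶ electrons fill as t₂g⁶ eg⁰.
Orbital CFSE = 6(-0.4) + 0(0.6) = -2.4Δₒ = -2.4 × 20330 = -48792 cm⁻¹.
High-spin d⁶ would be t₂g⁴ eg² with 1 pair; low-spin has 3, so 2 excess pairs cost +2P = +35860 cm⁻¹.
Combining: -48792 + 35860 = -12932 cm⁻¹.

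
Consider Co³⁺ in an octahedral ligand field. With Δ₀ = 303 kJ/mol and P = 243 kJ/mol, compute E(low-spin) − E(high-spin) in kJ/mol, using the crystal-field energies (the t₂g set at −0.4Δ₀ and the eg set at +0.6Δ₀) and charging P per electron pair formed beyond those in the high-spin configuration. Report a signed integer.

Co sits in group 9; removing 3 electrons leaves Co³⁺ with 9 − 3 = 6 d electrons.
High-spin d⁶ fills as t₂g⁴ eg² with CFSE 4(−0.4) + 2(+0.6) = -0.4Δ₀ = -121 kJ/mol.
For low-spin the configuration is t₂g⁶ eg⁰: orbital energy -2.4 × 303 = -727 kJ/mol, and 2 additional pairs relative to high-spin add 486 kJ/mol, giving -241 kJ/mol.
E(LS) − E(HS) = -241 − (-121) = -120 kJ/mol.

-120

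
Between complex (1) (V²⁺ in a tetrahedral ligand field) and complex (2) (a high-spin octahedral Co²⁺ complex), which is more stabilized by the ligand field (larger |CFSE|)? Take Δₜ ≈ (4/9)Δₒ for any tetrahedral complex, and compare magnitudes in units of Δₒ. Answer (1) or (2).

(2)

(1): V sits in group 5; removing 2 electrons leaves V²⁺ with 5 − 2 = 3 d electrons; Tetrahedral fields are weak (Δₜ ≈ 4/9 Δₒ), so electrons fill high-spin; e² t₂¹, CFSE = -0.8Δₜ ≈ -0.36Δₒ.
(2): Group 9 minus oxidation state +2 gives a d⁷ configuration for Co²⁺; t₂g⁵ eg², CFSE = -0.8Δₒ.
So (2) has the larger |CFSE|.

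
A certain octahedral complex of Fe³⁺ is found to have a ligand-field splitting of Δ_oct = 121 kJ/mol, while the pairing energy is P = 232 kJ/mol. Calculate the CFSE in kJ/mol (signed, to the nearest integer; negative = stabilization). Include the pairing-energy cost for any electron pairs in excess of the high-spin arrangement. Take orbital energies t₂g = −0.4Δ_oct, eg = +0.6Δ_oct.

Fe³⁺: group 8, so d-count = 8 − 3 = 5.
With Δ_oct < P the complex is high-spin.
Filling d⁵ accordingly: t₂g³ eg².
Orbital CFSE = 0.0Δ_oct = 0.0 × 121 = 0 kJ/mol.
High-spin has no excess pairs, so no pairing correction applies.

0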